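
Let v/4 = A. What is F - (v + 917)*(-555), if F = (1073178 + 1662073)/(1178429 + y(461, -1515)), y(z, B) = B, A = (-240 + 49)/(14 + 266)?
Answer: 2090176178015/4119199 ≈ 5.0742e+5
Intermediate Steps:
A = -191/280 ≈ -0.68214
v = -191/70 (v = 4*(-191/280) = -191/70 ≈ -2.7286)
F = 2735251/1176914 (F = (1073178 + 1662073)/(1178429 - 1515) = 2735251/1176914 ≈ 2.3241)
F - (v + 917)*(-555) = 2735251/1176914 - (-191/70 + 917)*(-555) = 2735251/1176914 - 63999*(-555)/70 = 2735251/1176914 - 1*(-7103889/14) = 2735251/1176914 + 7103889/14 = 2090176178015/4119199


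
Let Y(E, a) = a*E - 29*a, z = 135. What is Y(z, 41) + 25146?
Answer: 29492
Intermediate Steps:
Y(E, a) = -29*a + E*a (Y(E, a) = E*a - 29*a = -29*a + E*a)
Y(z, 41) + 25146 = 41*(-29 + 135) + 25146 = 41*106 + 25146 = 4346 + 25146 = 29492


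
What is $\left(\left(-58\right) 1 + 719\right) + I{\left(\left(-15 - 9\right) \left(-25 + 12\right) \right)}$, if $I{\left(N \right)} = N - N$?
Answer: $661$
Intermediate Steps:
$I{\left(N \right)} = 0$
$\left(\left(-58\right) 1 + 719\right) + I{\left(\left(-15 - 9\right) \left(-25 + 12\right) \right)} = \left(\left(-58\right) 1 + 719\right) + 0 = \left(-58 + 719\right) + 0 = 661 + 0 = 661$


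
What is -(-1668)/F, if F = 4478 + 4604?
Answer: 834/4541 ≈ 0.18366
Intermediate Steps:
F = 9082
-(-1668)/F = -(-1668)/9082 = -1*(-834/4541) = 834/4541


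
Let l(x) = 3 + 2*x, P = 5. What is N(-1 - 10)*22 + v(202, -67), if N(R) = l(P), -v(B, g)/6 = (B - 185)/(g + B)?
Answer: 12836/45 ≈ 285.24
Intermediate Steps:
v(B, g) = -6*(-185 + B)/(B + g) (v(B, g) = -6*(B - 185)/(g + B) = -6*(-185 + B)/(B + g))
N(R) = 13 (N(R) = 3 + 2*5 = 3 + 10 = 13)
N(-1 - 10)*22 + v(202, -67) = 13*22 + 6*(185 - 1*202)/(202 - 67) = 286 + 6*(185 - 202)/135 = 286 + 6*(1/135)*(-17) = 286 - 34/45 = 12836/45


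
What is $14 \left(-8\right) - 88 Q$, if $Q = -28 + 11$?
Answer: $1384$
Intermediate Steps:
$Q = -17$
$14 \left(-8\right) - 88 Q = 14 \left(-8\right) - -1496 = -112 + 1496 = 1384$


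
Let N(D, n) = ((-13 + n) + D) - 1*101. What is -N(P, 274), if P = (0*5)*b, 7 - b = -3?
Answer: -160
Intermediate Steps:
b = 10 (b = 7 - 1*(-3) = 7 + 3 = 10)
P = 0 (P = (0*5)*10 = 0*10 = 0)
N(D, n) = -114 + D + n (N(D, n) = (-13 + D + n) - 101 = -114 + D + n)
-N(P, 274) = -(-114 + 0 + 274) = -1*160 = -160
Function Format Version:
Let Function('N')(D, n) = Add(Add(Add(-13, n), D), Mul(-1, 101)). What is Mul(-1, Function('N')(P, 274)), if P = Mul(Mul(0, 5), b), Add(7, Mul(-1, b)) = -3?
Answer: -160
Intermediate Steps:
b = 10 (b = Add(7, Mul(-1, -3)) = Add(7, 3) = 10)
P = 0 (P = Mul(Mul(0, 5), 10) = Mul(0, 10) = 0)
Function('N')(D, n) = Add(-114, D, n) (Function('N')(D, n) = Add(Add(-13, D, n), -101) = Add(-114, D, n))
Mul(-1, Function('N')(P, 274)) = Mul(-1, Add(-114, 0, 274)) = Mul(-1, 160) = -160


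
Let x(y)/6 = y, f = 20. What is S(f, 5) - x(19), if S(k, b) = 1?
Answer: -113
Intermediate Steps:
x(y) = 6*y
S(f, 5) - x(19) = 1 - 6*19 = 1 - 1*114 = 1 - 114 = -113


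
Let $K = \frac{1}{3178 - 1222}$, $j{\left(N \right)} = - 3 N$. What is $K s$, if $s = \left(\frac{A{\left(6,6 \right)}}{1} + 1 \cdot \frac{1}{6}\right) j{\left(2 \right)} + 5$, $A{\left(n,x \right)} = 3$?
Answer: $- \frac{7}{978} \approx -0.0071575$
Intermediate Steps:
$s = -14$ ($s = \left(\frac{3}{1} + 1 \cdot \frac{1}{6}\right) \left(\left(-3\right) 2\right) + 5 = \left(3 \cdot 1 + 1 \cdot \frac{1}{6}\right) \left(-6\right) + 5 = \left(3 + \frac{1}{6}\right) \left(-6\right) + 5 = \frac{19}{6} \left(-6\right) + 5 = -19 + 5 = -14$)
$K = \frac{1}{1956}$ ($K = \frac{1}{3178 - 1222} = \frac{1}{1956} \approx 0.00051125$)
$K s = \frac{1}{1956} \left(-14\right) = - \frac{7}{978}$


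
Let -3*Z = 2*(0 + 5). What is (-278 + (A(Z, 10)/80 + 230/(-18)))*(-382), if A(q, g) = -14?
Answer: 20005913/180 ≈ 1.1114e+5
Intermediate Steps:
Z = -10/3 (Z = -2*(0 + 5)/3 = -2*5/3 = -⅓*10 = -10/3 ≈ -3.3333)
(-278 + (A(Z, 10)/80 + 230/(-18)))*(-382) = (-278 + (-14/80 + 230/(-18)))*(-382) = (-278 + (-14*1/80 + 230*(-1/18)))*(-382) = (-278 + (-7/40 - 115/9))*(-382) = (-278 - 4663/360)*(-382) = -104743/360*(-382) = 20005913/180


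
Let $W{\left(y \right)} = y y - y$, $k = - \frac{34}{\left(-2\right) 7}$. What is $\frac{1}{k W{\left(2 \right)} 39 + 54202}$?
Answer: $\frac{7}{380740} \approx 1.8385 \cdot 10^{-5}$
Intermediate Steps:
$k = \frac{17}{7}$ ($k = - \frac{34}{-14} = \left(-34\right) \left(- \frac{1}{14}\right) = \frac{17}{7} \approx 2.4286$)
$W{\left(y \right)} = y^{2} - y$
$\frac{1}{k W{\left(2 \right)} 39 + 54202} = \frac{1}{\frac{17 \cdot 2 \left(-1 + 2\right)}{7} \cdot 39 + 54202} = \frac{1}{\frac{17 \cdot 2 \cdot 1}{7} \cdot 39 + 54202} = \frac{1}{\frac{17}{7} \cdot 2 \cdot 39 + 54202} = \frac{1}{\frac{34}{7} \cdot 39 + 54202} = \frac{1}{\frac{1326}{7} + 54202} = \frac{1}{\frac{380740}{7}} = \frac{7}{380740}$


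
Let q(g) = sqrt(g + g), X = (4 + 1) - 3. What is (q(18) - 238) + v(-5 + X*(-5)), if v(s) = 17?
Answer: -215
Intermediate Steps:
X = 2 (X = 5 - 3 = 2)
q(g) = sqrt(2)*sqrt(g) (q(g) = sqrt(2*g) = sqrt(2)*sqrt(g))
(q(18) - 238) + v(-5 + X*(-5)) = (sqrt(2)*sqrt(18) - 238) + 17 = (sqrt(2)*(3*sqrt(2)) - 238) + 17 = (6 - 238) + 17 = -232 + 17 = -215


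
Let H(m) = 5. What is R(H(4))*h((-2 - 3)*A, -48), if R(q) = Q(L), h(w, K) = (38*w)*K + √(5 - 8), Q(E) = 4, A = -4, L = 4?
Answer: -145920 + 4*I*√3 ≈ -1.4592e+5 + 6.9282*I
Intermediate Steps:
h(w, K) = I*√3 + 38*K*w (h(w, K) = 38*K*w + √(-3) = 38*K*w + I*√3 = I*√3 + 38*K*w)
R(q) = 4
R(H(4))*h((-2 - 3)*A, -48) = 4*(I*√3 + 38*(-48)*((-2 - 3)*(-4))) = 4*(I*√3 + 38*(-48)*(-5*(-4))) = 4*(I*√3 + 38*(-48)*20) = 4*(I*√3 - 36480) = 4*(-36480 + I*√3) = -145920 + 4*I*√3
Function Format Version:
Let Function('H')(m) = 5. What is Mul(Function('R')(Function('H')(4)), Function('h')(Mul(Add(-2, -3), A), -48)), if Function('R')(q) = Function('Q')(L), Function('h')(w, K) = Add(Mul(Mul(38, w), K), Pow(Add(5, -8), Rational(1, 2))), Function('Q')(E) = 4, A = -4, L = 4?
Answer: Add(-145920, Mul(4, I, Pow(3, Rational(1, 2)))) ≈ Add(-1.4592e+5, Mul(6.9282, I))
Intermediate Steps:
Function('h')(w, K) = Add(Mul(I, Pow(3, Rational(1, 2))), Mul(38, K, w)) (Function('h')(w, K) = Add(Mul(38, K, w), Pow(-3, Rational(1, 2))) = Add(Mul(38, K, w), Mul(I, Pow(3, Rational(1, 2)))) = Add(Mul(I, Pow(3, Rational(1, 2))), Mul(38, K, w)))
Function('R')(q) = 4
Mul(Function('R')(Function('H')(4)), Function('h')(Mul(Add(-2, -3), A), -48)) = Mul(4, Add(Mul(I, Pow(3, Rational(1, 2))), Mul(38, -48, Mul(Add(-2, -3), -4)))) = Mul(4, Add(Mul(I, Pow(3, Rational(1, 2))), Mul(38, -48, Mul(-5, -4)))) = Mul(4, Add(Mul(I, Pow(3, Rational(1, 2))), Mul(38, -48, 20))) = Mul(4, Add(Mul(I, Pow(3, Rational(1, 2))), -36480)) = Mul(4, Add(-36480, Mul(I, Pow(3, Rational(1, 2))))) = Add(-145920, Mul(4, I, Pow(3, Rational(1, 2))))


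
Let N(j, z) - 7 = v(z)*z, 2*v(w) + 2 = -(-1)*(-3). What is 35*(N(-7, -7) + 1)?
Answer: 1785/2 ≈ 892.50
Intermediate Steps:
v(w) = -5/2 (v(w) = -1 + (-(-1)*(-3))/2 = -1 + (-1*3)/2 = -1 + (½)*(-3) = -1 - 3/2 = -5/2)
N(j, z) = 7 - 5*z/2
35*(N(-7, -7) + 1) = 35*((7 - 5/2*(-7)) + 1) = 35*((7 + 35/2) + 1) = 35*(49/2 + 1) = 35*(51/2) = 1785/2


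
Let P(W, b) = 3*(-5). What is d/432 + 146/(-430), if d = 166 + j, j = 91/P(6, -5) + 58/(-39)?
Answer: 10963/402480 ≈ 0.027239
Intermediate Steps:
P(W, b) = -15
j = -491/65 (j = 91/(-15) + 58/(-39) = 91*(-1/15) + 58*(-1/39) = -91/15 - 58/39 = -491/65 ≈ -7.5538)
d = 10299/65 (d = 166 - 491/65 = 10299/65 ≈ 158.45)
d/432 + 146/(-430) = (10299/65)/432 + 146/(-430) = (10299/65)*(1/432) + 146*(-1/430) = 3433/9360 - 73/215 = 10963/402480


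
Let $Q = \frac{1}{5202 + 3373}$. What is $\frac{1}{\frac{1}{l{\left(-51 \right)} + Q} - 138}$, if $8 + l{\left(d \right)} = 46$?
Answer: $- \frac{325851}{44958863} \approx -0.0072478$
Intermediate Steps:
$l{\left(d \right)} = 38$ ($l{\left(d \right)} = -8 + 46 = 38$)
$Q = \frac{1}{8575} \approx 0.00011662$
$\frac{1}{\frac{1}{l{\left(-51 \right)} + Q} - 138} = \frac{1}{\frac{1}{38 + \frac{1}{8575}} - 138} = \frac{1}{\frac{1}{\frac{325851}{8575}} - 138} = \frac{1}{\frac{8575}{325851} - 138} = \frac{1}{- \frac{44958863}{325851}} = - \frac{325851}{44958863}$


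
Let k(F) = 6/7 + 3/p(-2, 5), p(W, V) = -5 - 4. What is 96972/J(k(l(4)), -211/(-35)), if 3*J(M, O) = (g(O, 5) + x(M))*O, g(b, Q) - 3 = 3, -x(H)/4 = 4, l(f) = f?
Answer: -1018206/211 ≈ -4825.6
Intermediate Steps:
p(W, V) = -9
x(H) = -16 (x(H) = -4*4 = -16)
g(b, Q) = 6 (g(b, Q) = 3 + 3 = 6)
k(F) = 11/21 (k(F) = 6/7 + 3/(-9) = 6*(⅐) + 3*(-⅑) = 6/7 - ⅓ = 11/21)
J(M, O) = -10*O/3 (J(M, O) = ((6 - 16)*O)/3 = (-10*O)/3 = -10*O/3)
96972/J(k(l(4)), -211/(-35)) = 96972/((-(-2110)/(3*(-35)))) = 96972/((-(-2110)*(-1)/(3*35))) = 96972/((-10/3*211/35)) = 96972/(-422/21) = 96972*(-21/422) = -1018206/211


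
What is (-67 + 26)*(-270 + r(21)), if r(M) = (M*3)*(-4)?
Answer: 21402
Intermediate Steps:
r(M) = -12*M (r(M) = (3*M)*(-4) = -12*M)
(-67 + 26)*(-270 + r(21)) = (-67 + 26)*(-270 - 12*21) = -41*(-270 - 252) = -41*(-522) = 21402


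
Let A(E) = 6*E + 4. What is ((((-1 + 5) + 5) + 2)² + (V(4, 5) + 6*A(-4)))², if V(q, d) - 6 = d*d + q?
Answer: 1296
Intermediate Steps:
V(q, d) = 6 + q + d² (V(q, d) = 6 + (d*d + q) = 6 + (d² + q) = 6 + (q + d²) = 6 + q + d²)
A(E) = 4 + 6*E
((((-1 + 5) + 5) + 2)² + (V(4, 5) + 6*A(-4)))² = ((((-1 + 5) + 5) + 2)² + ((6 + 4 + 5²) + 6*(4 + 6*(-4))))² = (((4 + 5) + 2)² + ((6 + 4 + 25) + 6*(4 - 24)))² = ((9 + 2)² + (35 + 6*(-20)))² = (11² + (35 - 120))² = (121 - 85)² = 36² = 1296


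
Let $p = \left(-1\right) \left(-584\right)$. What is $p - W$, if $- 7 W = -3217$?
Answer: $\frac{871}{7} \approx 124.43$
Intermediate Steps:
$W = \frac{3217}{7}$ ($W = \left(- \frac{1}{7}\right) \left(-3217\right) = \frac{3217}{7} \approx 459.57$)
$p = 584$
$p - W = 584 - \frac{3217}{7} = \frac{871}{7}$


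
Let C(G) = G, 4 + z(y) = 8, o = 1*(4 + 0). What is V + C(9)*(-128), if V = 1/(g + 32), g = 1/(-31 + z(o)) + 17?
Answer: -1522917/1322 ≈ -1152.0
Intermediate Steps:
o = 4 (o = 1*4 = 4)
z(y) = 4 (z(y) = -4 + 8 = 4)
g = 458/27 (g = 1/(-31 + 4) + 17 = 1/(-27) + 17 = -1/27 + 17 = 458/27 ≈ 16.963)
V = 27/1322 (V = 1/(458/27 + 32) = 1/(1322/27) = 27/1322 ≈ 0.020424)
V + C(9)*(-128) = 27/1322 + 9*(-128) = 27/1322 - 1152 = -1522917/1322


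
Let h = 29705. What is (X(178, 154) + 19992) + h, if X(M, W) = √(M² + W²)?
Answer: 49697 + 10*√554 ≈ 49932.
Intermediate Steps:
(X(178, 154) + 19992) + h = (√(178² + 154²) + 19992) + 29705 = (√(31684 + 23716) + 19992) + 29705 = (√55400 + 19992) + 29705 = (10*√554 + 19992) + 29705 = (19992 + 10*√554) + 29705 = 49697 + 10*√554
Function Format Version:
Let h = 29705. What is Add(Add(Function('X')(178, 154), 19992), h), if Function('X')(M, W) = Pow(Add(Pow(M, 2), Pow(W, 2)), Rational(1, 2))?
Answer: Add(49697, Mul(10, Pow(554, Rational(1, 2)))) ≈ 49932.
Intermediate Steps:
Add(Add(Function('X')(178, 154), 19992), h) = Add(Add(Pow(Add(Pow(178, 2), Pow(154, 2)), Rational(1, 2)), 19992), 29705) = Add(Add(Pow(Add(31684, 23716), Rational(1, 2)), 19992), 29705) = Add(Add(Pow(55400, Rational(1, 2)), 19992), 29705) = Add(Add(Mul(10, Pow(554, Rational(1, 2))), 19992), 29705) = Add(Add(19992, Mul(10, Pow(554, Rational(1, 2)))), 29705) = Add(49697, Mul(10, Pow(554, Rational(1, 2))))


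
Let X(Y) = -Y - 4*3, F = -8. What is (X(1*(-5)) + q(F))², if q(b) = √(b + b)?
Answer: 33 - 56*I ≈ 33.0 - 56.0*I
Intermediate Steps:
X(Y) = -12 - Y (X(Y) = -Y - 12 = -12 - Y)
q(b) = √2*√b (q(b) = √(2*b) = √2*√b)
(X(1*(-5)) + q(F))² = ((-12 - (-5)) + √2*√(-8))² = ((-12 - 1*(-5)) + √2*(2*I*√2))² = ((-12 + 5) + 4*I)² = (-7 + 4*I)²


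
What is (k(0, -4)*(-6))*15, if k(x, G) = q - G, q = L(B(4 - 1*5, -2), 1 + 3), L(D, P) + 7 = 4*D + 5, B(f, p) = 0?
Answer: -180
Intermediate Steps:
L(D, P) = -2 + 4*D (L(D, P) = -7 + (4*D + 5) = -7 + (5 + 4*D) = -2 + 4*D)
q = -2 (q = -2 + 4*0 = -2 + 0 = -2)
k(x, G) = -2 - G
(k(0, -4)*(-6))*15 = ((-2 - 1*(-4))*(-6))*15 = ((-2 + 4)*(-6))*15 = (2*(-6))*15 = -12*15 = -180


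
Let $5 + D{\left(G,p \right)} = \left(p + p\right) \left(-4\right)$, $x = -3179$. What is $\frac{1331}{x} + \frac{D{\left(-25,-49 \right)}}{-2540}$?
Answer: $- \frac{419183}{734060} \approx -0.57105$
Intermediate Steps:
$D{\left(G,p \right)} = -5 - 8 p$ ($D{\left(G,p \right)} = -5 + \left(p + p\right) \left(-4\right) = -5 + 2 p \left(-4\right) = -5 - 8 p$)
$\frac{1331}{x} + \frac{D{\left(-25,-49 \right)}}{-2540} = \frac{1331}{-3179} + \frac{-5 - -392}{-2540} = 1331 \left(- \frac{1}{3179}\right) + \left(-5 + 392\right) \left(- \frac{1}{2540}\right) = - \frac{121}{289} + 387 \left(- \frac{1}{2540}\right) = - \frac{121}{289} - \frac{387}{2540} = - \frac{419183}{734060}$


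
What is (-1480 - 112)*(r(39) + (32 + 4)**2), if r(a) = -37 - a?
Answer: -1942240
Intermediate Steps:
(-1480 - 112)*(r(39) + (32 + 4)**2) = (-1480 - 112)*((-37 - 1*39) + (32 + 4)**2) = -1592*((-37 - 39) + 36**2) = -1592*(-76 + 1296) = -1592*1220 = -1942240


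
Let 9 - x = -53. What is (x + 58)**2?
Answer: 14400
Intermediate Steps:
x = 62 (x = 9 - 1*(-53) = 9 + 53 = 62)
(x + 58)**2 = (62 + 58)**2 = 120**2 = 14400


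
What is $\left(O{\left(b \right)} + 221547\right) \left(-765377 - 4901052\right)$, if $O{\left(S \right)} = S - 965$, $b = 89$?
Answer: $-1250416553859$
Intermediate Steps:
$O{\left(S \right)} = -965 + S$
$\left(O{\left(b \right)} + 221547\right) \left(-765377 - 4901052\right) = \left(\left(-965 + 89\right) + 221547\right) \left(-765377 - 4901052\right) = \left(-876 + 221547\right) \left(-5666429\right) = 220671 \left(-5666429\right) = -1250416553859$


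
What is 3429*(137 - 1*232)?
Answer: -325755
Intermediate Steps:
3429*(137 - 1*232) = 3429*(137 - 232) = 3429*(-95) = -325755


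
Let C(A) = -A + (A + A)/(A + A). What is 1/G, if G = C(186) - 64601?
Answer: -1/64786 ≈ -1.5435e-5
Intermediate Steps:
C(A) = 1 - A (C(A) = -A + (2*A)/((2*A)) = -A + (2*A)*(1/(2*A)) = -A + 1 = 1 - A)
G = -64786 (G = (1 - 1*186) - 64601 = (1 - 186) - 64601 = -185 - 64601 = -64786)
1/G = 1/(-64786) = -1/64786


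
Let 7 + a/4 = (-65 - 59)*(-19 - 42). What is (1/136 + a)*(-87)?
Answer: -357657783/136 ≈ -2.6298e+6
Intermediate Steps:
a = 30228 (a = -28 + 4*((-65 - 59)*(-19 - 42)) = -28 + 4*(-124*(-61)) = -28 + 4*7564 = -28 + 30256 = 30228)
(1/136 + a)*(-87) = (1/136 + 30228)*(-87) = (4111009/136)*(-87) = -357657783/136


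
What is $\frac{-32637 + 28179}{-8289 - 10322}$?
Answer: $\frac{4458}{18611} \approx 0.23954$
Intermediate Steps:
$\frac{-32637 + 28179}{-8289 - 10322} = - \frac{4458}{-18611} = \left(-4458\right) \left(- \frac{1}{18611}\right) = \frac{4458}{18611}$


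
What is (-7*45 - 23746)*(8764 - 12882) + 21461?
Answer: 99104659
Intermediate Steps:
(-7*45 - 23746)*(8764 - 12882) + 21461 = (-315 - 23746)*(-4118) + 21461 = -24061*(-4118) + 21461 = 99083198 + 21461 = 99104659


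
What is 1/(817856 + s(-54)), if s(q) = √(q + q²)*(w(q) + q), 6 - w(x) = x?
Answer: 102232/83611041713 - 9*√318/334444166852 ≈ 1.2222e-6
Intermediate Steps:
w(x) = 6 - x
s(q) = 6*√(q + q²) (s(q) = √(q + q²)*((6 - q) + q) = √(q + q²)*6 = 6*√(q + q²))
1/(817856 + s(-54)) = 1/(817856 + 6*√(-54*(1 - 54))) = 1/(817856 + 6*√(-54*(-53))) = 1/(817856 + 6*√2862) = 1/(817856 + 6*(3*√318)) = 1/(817856 + 18*√318)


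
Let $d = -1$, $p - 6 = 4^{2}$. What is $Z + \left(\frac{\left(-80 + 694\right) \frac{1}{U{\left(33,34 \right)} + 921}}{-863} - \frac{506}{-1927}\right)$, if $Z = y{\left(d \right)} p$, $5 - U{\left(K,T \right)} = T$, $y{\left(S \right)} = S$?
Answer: $- \frac{16123199013}{741698446} \approx -21.738$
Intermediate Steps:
$p = 22$ ($p = 6 + 4^{2} = 6 + 16 = 22$)
$U{\left(K,T \right)} = 5 - T$
$Z = -22$ ($Z = \left(-1\right) 22 = -22$)
$Z + \left(\frac{\left(-80 + 694\right) \frac{1}{U{\left(33,34 \right)} + 921}}{-863} - \frac{506}{-1927}\right) = -22 + \left(\frac{\left(-80 + 694\right) \frac{1}{\left(5 - 34\right) + 921}}{-863} - \frac{506}{-1927}\right) = -22 + \left(\frac{614}{\left(5 - 34\right) + 921} \left(- \frac{1}{863}\right) - - \frac{506}{1927}\right) = -22 + \left(\frac{614}{-29 + 921} \left(- \frac{1}{863}\right) + \frac{506}{1927}\right) = -22 + \left(\frac{614}{892} \left(- \frac{1}{863}\right) + \frac{506}{1927}\right) = -22 + \left(614 \cdot \frac{1}{892} \left(- \frac{1}{863}\right) + \frac{506}{1927}\right) = -22 + \left(\frac{307}{446} \left(- \frac{1}{863}\right) + \frac{506}{1927}\right) = -22 + \left(- \frac{307}{384898} + \frac{506}{1927}\right) = -22 + \frac{194166799}{741698446} = - \frac{16123199013}{741698446}$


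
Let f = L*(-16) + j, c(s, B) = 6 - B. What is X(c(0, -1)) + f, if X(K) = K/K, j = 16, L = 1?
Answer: 1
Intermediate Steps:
f = 0 (f = 1*(-16) + 16 = -16 + 16 = 0)
X(K) = 1
X(c(0, -1)) + f = 1 + 0 = 1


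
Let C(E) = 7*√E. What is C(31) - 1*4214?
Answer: -4214 + 7*√31 ≈ -4175.0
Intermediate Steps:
C(31) - 1*4214 = 7*√31 - 1*4214 = 7*√31 - 4214 = -4214 + 7*√31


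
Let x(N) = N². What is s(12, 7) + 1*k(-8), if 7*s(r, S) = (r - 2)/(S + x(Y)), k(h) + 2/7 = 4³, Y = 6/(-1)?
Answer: 19188/301 ≈ 63.747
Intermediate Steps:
Y = -6 (Y = 6*(-1) = -6)
k(h) = 446/7 (k(h) = -2/7 + 4³ = -2/7 + 64 = 446/7)
s(r, S) = (-2 + r)/(7*(36 + S)) (s(r, S) = ((r - 2)/(S + (-6)²))/7 = ((-2 + r)/(S + 36))/7 = ((-2 + r)/(36 + S))/7 = (-2 + r)/(7*(36 + S)))
s(12, 7) + 1*k(-8) = (-2 + 12)/(7*(36 + 7)) + 1*(446/7) = (⅐)*10/43 + 446/7 = (⅐)*(1/43)*10 + 446/7 = 10/301 + 446/7 = 19188/301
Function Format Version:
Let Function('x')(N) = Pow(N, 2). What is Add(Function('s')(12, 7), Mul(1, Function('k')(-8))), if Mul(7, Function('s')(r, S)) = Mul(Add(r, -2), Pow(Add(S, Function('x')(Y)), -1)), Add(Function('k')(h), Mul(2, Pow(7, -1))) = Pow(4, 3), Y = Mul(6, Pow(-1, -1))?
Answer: Rational(19188, 301) ≈ 63.747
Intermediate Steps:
Y = -6 (Y = Mul(6, -1) = -6)
Function('k')(h) = Rational(446, 7) (Function('k')(h) = Add(Rational(-2, 7), Pow(4, 3)) = Add(Rational(-2, 7), 64) = Rational(446, 7))
Function('s')(r, S) = Mul(Rational(1, 7), Pow(Add(36, S), -1), Add(-2, r)) (Function('s')(r, S) = Mul(Rational(1, 7), Mul(Add(r, -2), Pow(Add(S, Pow(-6, 2)), -1))) = Mul(Rational(1, 7), Mul(Add(-2, r), Pow(Add(S, 36), -1))) = Mul(Rational(1, 7), Mul(Add(-2, r), Pow(Add(36, S), -1))) = Mul(Rational(1, 7), Mul(Pow(Add(36, S), -1), Add(-2, r))) = Mul(Rational(1, 7), Pow(Add(36, S), -1), Add(-2, r)))
Add(Function('s')(12, 7), Mul(1, Function('k')(-8))) = Add(Mul(Rational(1, 7), Pow(Add(36, 7), -1), Add(-2, 12)), Mul(1, Rational(446, 7))) = Add(Mul(Rational(1, 7), Pow(43, -1), 10), Rational(446, 7)) = Add(Mul(Rational(1, 7), Rational(1, 43), 10), Rational(446, 7)) = Add(Rational(10, 301), Rational(446, 7)) = Rational(19188, 301)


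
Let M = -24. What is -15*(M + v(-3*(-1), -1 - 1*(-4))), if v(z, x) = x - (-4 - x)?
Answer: 210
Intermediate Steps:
v(z, x) = 4 + 2*x (v(z, x) = x + (4 + x) = 4 + 2*x)
-15*(M + v(-3*(-1), -1 - 1*(-4))) = -15*(-24 + (4 + 2*(-1 - 1*(-4)))) = -15*(-24 + (4 + 2*(-1 + 4))) = -15*(-24 + (4 + 2*3)) = -15*(-24 + (4 + 6)) = -15*(-24 + 10) = -15*(-14) = 210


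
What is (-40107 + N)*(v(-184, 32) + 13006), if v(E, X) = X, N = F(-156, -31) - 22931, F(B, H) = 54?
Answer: -821185392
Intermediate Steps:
N = -22877 (N = 54 - 22931 = -22877)
(-40107 + N)*(v(-184, 32) + 13006) = (-40107 - 22877)*(32 + 13006) = -62984*13038 = -821185392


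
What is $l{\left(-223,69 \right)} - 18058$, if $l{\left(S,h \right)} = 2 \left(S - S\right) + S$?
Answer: $-18281$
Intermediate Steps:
$l{\left(S,h \right)} = S$ ($l{\left(S,h \right)} = 2 \cdot 0 + S = 0 + S = S$)
$l{\left(-223,69 \right)} - 18058 = -223 - 18058 = -18281$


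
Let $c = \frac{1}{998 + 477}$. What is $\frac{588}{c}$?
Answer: $867300$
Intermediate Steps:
$c = \frac{1}{1475} \approx 0.00067797$
$\frac{588}{c} = 588 \frac{1}{\frac{1}{1475}} = 588 \cdot 1475 = 867300$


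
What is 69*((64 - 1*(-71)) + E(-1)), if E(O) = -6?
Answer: 8901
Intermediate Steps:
69*((64 - 1*(-71)) + E(-1)) = 69*((64 - 1*(-71)) - 6) = 69*((64 + 71) - 6) = 69*(135 - 6) = 69*129 = 8901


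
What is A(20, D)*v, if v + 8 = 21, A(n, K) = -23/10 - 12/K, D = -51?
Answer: -4563/170 ≈ -26.841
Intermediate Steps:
A(n, K) = -23/10 - 12/K (A(n, K) = -23*⅒ - 12/K = -23/10 - 12/K)
v = 13 (v = -8 + 21 = 13)
A(20, D)*v = (-23/10 - 12/(-51))*13 = (-23/10 - 12*(-1/51))*13 = (-23/10 + 4/17)*13 = -351/170*13 = -4563/170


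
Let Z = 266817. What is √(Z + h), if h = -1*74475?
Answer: √192342 ≈ 438.57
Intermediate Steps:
h = -74475
√(Z + h) = √(266817 - 74475) = √192342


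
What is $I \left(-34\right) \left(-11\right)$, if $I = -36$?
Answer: $-13464$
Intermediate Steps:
$I \left(-34\right) \left(-11\right) = \left(-36\right) \left(-34\right) \left(-11\right) = 1224 \left(-11\right) = -13464$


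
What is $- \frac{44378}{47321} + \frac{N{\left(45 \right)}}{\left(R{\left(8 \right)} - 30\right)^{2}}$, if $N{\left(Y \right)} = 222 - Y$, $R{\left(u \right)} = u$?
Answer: $- \frac{13103135}{22903364} \approx -0.57211$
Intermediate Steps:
$- \frac{44378}{47321} + \frac{N{\left(45 \right)}}{\left(R{\left(8 \right)} - 30\right)^{2}} = - \frac{44378}{47321} + \frac{222 - 45}{\left(8 - 30\right)^{2}} = \left(-44378\right) \frac{1}{47321} + \frac{222 - 45}{\left(-22\right)^{2}} = - \frac{44378}{47321} + \frac{177}{484} = - \frac{13103135}{22903364}$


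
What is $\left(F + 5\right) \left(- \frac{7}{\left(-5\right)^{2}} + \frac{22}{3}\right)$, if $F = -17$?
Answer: $- \frac{2116}{25} \approx -84.64$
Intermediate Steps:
$\left(F + 5\right) \left(- \frac{7}{\left(-5\right)^{2}} + \frac{22}{3}\right) = \left(-17 + 5\right) \left(- \frac{7}{\left(-5\right)^{2}} + \frac{22}{3}\right) = - 12 \left(- \frac{7}{25} + 22 \cdot \frac{1}{3}\right) = - 12 \left(\left(-7\right) \frac{1}{25} + \frac{22}{3}\right) = - 12 \left(- \frac{7}{25} + \frac{22}{3}\right) = \left(-12\right) \frac{529}{75} = - \frac{2116}{25}$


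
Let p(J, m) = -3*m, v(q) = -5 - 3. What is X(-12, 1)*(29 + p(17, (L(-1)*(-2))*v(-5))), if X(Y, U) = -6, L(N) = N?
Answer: -462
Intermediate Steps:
v(q) = -8
X(-12, 1)*(29 + p(17, (L(-1)*(-2))*v(-5))) = -6*(29 - 3*(-1*(-2))*(-8)) = -6*(29 - 6*(-8)) = -6*(29 - 3*(-16)) = -6*(29 + 48) = -6*77 = -462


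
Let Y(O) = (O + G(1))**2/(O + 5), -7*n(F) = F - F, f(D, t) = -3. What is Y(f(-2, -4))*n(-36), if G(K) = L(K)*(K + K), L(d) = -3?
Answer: 0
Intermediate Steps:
n(F) = 0 (n(F) = -(F - F)/7 = -1/7*0 = 0)
G(K) = -6*K (G(K) = -3*(K + K) = -6*K)
Y(O) = (-6 + O)**2/(5 + O) (Y(O) = (O - 6*1)**2/(O + 5) = (O - 6)**2/(5 + O) = (-6 + O)**2/(5 + O))
Y(f(-2, -4))*n(-36) = ((-6 - 3)**2/(5 - 3))*0 = ((-9)**2/2)*0 = (81*(1/2))*0 = (81/2)*0 = 0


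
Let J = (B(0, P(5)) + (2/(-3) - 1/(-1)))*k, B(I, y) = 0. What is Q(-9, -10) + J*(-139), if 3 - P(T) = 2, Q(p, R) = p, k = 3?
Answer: -148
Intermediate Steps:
P(T) = 1 (P(T) = 3 - 1*2 = 3 - 2 = 1)
J = 1 (J = (0 + (2/(-3) - 1/(-1)))*3 = (0 + (2*(-1/3) - 1*(-1)))*3 = (0 + (-2/3 + 1))*3 = (0 + 1/3)*3 = (1/3)*3 = 1)
Q(-9, -10) + J*(-139) = -9 + 1*(-139) = -9 - 139 = -148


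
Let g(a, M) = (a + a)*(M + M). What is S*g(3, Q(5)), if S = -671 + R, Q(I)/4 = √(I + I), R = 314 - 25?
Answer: -18336*√10 ≈ -57984.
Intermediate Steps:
R = 289
Q(I) = 4*√2*√I (Q(I) = 4*√(I + I) = 4*√(2*I) = 4*(√2*√I) = 4*√2*√I)
g(a, M) = 4*M*a (g(a, M) = (2*a)*(2*M) = 4*M*a)
S = -382 (S = -671 + 289 = -382)
S*g(3, Q(5)) = -1528*4*√2*√5*3 = -1528*4*√10*3 = -18336*√10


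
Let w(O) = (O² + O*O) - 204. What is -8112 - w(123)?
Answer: -38166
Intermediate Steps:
w(O) = -204 + 2*O² (w(O) = (O² + O²) - 204 = 2*O² - 204 = -204 + 2*O²)
-8112 - w(123) = -8112 - (-204 + 2*123²) = -8112 - (-204 + 2*15129) = -8112 - (-204 + 30258) = -8112 - 1*30054 = -8112 - 30054 = -38166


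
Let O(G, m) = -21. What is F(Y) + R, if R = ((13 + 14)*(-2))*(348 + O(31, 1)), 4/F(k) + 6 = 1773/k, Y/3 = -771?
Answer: -30708290/1739 ≈ -17659.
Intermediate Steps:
Y = -2313 (Y = 3*(-771) = -2313)
F(k) = 4/(-6 + 1773/k)
R = -17658 (R = ((13 + 14)*(-2))*(348 - 21) = (27*(-2))*327 = -54*327 = -17658)
F(Y) + R = -4*(-2313)/(-1773 + 6*(-2313)) - 17658 = -4*(-2313)/(-1773 - 13878) - 17658 = -4*(-2313)/(-15651) - 17658 = -4*(-2313)*(-1/15651) - 17658 = -1028/1739 - 17658 = -30708290/1739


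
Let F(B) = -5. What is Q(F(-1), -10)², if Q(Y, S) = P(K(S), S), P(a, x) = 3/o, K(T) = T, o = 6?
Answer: ¼ ≈ 0.25000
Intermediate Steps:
P(a, x) = ½ (P(a, x) = 3/6 = 3*(⅙) = ½)
Q(Y, S) = ½
Q(F(-1), -10)² = (½)² = ¼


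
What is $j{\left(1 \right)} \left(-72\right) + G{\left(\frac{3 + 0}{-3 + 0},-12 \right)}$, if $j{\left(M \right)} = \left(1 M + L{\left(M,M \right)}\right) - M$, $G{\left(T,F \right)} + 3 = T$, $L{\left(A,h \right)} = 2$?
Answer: $-148$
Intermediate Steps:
$G{\left(T,F \right)} = -3 + T$
$j{\left(M \right)} = 2$ ($j{\left(M \right)} = \left(1 M + 2\right) - M = \left(M + 2\right) - M = \left(2 + M\right) - M = 2$)
$j{\left(1 \right)} \left(-72\right) + G{\left(\frac{3 + 0}{-3 + 0},-12 \right)} = 2 \left(-72\right) - \left(3 - \frac{3 + 0}{-3 + 0}\right) = -144 - \left(3 - \frac{3}{-3}\right) = -144 + \left(-3 + 3 \left(- \frac{1}{3}\right)\right) = -144 - 4 = -148$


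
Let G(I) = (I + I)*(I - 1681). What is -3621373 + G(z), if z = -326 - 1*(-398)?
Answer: -3853069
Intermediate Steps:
z = 72 (z = -326 + 398 = 72)
G(I) = 2*I*(-1681 + I) (G(I) = (2*I)*(-1681 + I) = 2*I*(-1681 + I))
-3621373 + G(z) = -3621373 + 2*72*(-1681 + 72) = -3621373 + 2*72*(-1609) = -3621373 - 231696 = -3853069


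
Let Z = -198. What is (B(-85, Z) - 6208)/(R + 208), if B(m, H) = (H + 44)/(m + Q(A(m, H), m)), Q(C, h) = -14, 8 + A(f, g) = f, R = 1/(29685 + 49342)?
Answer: -4414290166/147938553 ≈ -29.839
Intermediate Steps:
R = 1/79027 ≈ 1.2654e-5
A(f, g) = -8 + f
B(m, H) = (44 + H)/(-14 + m) (B(m, H) = (H + 44)/(m - 14) = (44 + H)/(-14 + m))
(B(-85, Z) - 6208)/(R + 208) = ((44 - 198)/(-14 - 85) - 6208)/(1/79027 + 208) = (-154/(-99) - 6208)/(16437617/79027) = (-1/99*(-154) - 6208)*(79027/16437617) = (14/9 - 6208)*(79027/16437617) = -55858/9*79027/16437617 = -4414290166/147938553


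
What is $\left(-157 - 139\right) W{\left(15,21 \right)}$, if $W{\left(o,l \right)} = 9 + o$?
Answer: $-7104$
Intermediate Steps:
$\left(-157 - 139\right) W{\left(15,21 \right)} = \left(-157 - 139\right) \left(9 + 15\right) = \left(-296\right) 24 = -7104$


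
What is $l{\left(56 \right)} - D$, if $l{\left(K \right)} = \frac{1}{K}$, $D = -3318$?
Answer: $\frac{185809}{56} \approx 3318.0$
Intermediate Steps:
$l{\left(56 \right)} - D = \frac{1}{56} - -3318 = \frac{1}{56} + 3318 = \frac{185809}{56}$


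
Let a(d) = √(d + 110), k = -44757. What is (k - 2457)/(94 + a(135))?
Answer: -4438116/8591 + 330498*√5/8591 ≈ -430.58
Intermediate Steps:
a(d) = √(110 + d)
(k - 2457)/(94 + a(135)) = (-44757 - 2457)/(94 + √(110 + 135)) = -47214/(94 + √245) = -47214/(94 + 7*√5)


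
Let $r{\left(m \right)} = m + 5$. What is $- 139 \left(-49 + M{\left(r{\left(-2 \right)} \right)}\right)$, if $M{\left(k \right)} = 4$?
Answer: $6255$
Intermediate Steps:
$r{\left(m \right)} = 5 + m$
$- 139 \left(-49 + M{\left(r{\left(-2 \right)} \right)}\right) = - 139 \left(-49 + 4\right) = \left(-139\right) \left(-45\right) = 6255$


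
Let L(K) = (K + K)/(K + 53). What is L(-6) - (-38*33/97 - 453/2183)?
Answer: 128185869/9952297 ≈ 12.880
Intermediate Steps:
L(K) = 2*K/(53 + K) (L(K) = (2*K)/(53 + K) = 2*K/(53 + K))
L(-6) - (-38*33/97 - 453/2183) = 2*(-6)/(53 - 6) - (-38*33/97 - 453/2183) = 2*(-6)/47 - (-1254*1/97 - 453*1/2183) = 2*(-6)*(1/47) - (-1254/97 - 453/2183) = -12/47 - 1*(-2781423/211751) = -12/47 + 2781423/211751 = 128185869/9952297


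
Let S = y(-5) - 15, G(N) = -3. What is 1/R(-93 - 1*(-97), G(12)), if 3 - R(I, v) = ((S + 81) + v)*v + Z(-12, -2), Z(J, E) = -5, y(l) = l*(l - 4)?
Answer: 1/332 ≈ 0.0030120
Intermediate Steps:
y(l) = l*(-4 + l)
S = 30 (S = -5*(-4 - 5) - 15 = -5*(-9) - 15 = 45 - 15 = 30)
R(I, v) = 8 - v*(111 + v) (R(I, v) = 3 - (((30 + 81) + v)*v - 5) = 3 - ((111 + v)*v - 5) = 3 - (v*(111 + v) - 5) = 3 - (-5 + v*(111 + v)) = 3 + (5 - v*(111 + v)) = 8 - v*(111 + v))
1/R(-93 - 1*(-97), G(12)) = 1/(8 - 1*(-3)**2 - 111*(-3)) = 1/(8 - 1*9 + 333) = 1/(8 - 9 + 333) = 1/332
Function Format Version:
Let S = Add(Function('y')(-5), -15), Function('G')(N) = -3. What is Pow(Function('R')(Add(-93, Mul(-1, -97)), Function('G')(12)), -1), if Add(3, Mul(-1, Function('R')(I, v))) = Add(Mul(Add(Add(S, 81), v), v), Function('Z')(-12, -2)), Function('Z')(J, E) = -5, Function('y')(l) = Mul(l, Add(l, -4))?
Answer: Rational(1, 332) ≈ 0.0030120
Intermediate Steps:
Function('y')(l) = Mul(l, Add(-4, l))
S = 30 (S = Add(Mul(-5, Add(-4, -5)), -15) = Add(Mul(-5, -9), -15) = Add(45, -15) = 30)
Function('R')(I, v) = Add(8, Mul(-1, v, Add(111, v))) (Function('R')(I, v) = Add(3, Mul(-1, Add(Mul(Add(Add(30, 81), v), v), -5))) = Add(3, Mul(-1, Add(Mul(Add(111, v), v), -5))) = Add(3, Mul(-1, Add(Mul(v, Add(111, v)), -5))) = Add(3, Mul(-1, Add(-5, Mul(v, Add(111, v))))) = Add(3, Add(5, Mul(-1, v, Add(111, v)))) = Add(8, Mul(-1, v, Add(111, v))))
Pow(Function('R')(Add(-93, Mul(-1, -97)), Function('G')(12)), -1) = Pow(Add(8, Mul(-1, Pow(-3, 2)), Mul(-111, -3)), -1) = Pow(Add(8, Mul(-1, 9), 333), -1) = Pow(Add(8, -9, 333), -1) = Pow(332, -1) = Rational(1, 332)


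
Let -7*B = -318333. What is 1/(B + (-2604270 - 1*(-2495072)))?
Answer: -7/446053 ≈ -1.5693e-5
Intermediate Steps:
B = 318333/7 (B = -⅐*(-318333) = 318333/7 ≈ 45476.)
1/(B + (-2604270 - 1*(-2495072))) = 1/(318333/7 + (-2604270 - 1*(-2495072))) = 1/(318333/7 + (-2604270 + 2495072)) = 1/(318333/7 - 109198) = 1/(-446053/7) = -7/446053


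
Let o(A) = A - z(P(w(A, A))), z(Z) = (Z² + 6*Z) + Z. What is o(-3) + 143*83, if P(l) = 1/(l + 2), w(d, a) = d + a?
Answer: 189883/16 ≈ 11868.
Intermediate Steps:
w(d, a) = a + d
P(l) = 1/(2 + l)
z(Z) = Z² + 7*Z
o(A) = A - (7 + 1/(2 + 2*A))/(2 + 2*A) (o(A) = A - (7 + 1/(2 + (A + A)))/(2 + (A + A)) = A - (7 + 1/(2 + 2*A))/(2 + 2*A))
o(-3) + 143*83 = (-15 - 14*(-3) + 4*(-3)*(1 - 3)²)/(4*(1 - 3)²) + 143*83 = (¼)*(-15 + 42 + 4*(-3)*(-2)²)/(-2)² + 11869 = (¼)*(¼)*(-15 + 42 + 4*(-3)*4) + 11869 = (¼)*(¼)*(-15 + 42 - 48) + 11869 = (¼)*(¼)*(-21) + 11869 = -21/16 + 11869 = 189883/16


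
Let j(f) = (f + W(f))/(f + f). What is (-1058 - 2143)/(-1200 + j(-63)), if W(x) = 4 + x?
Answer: 201663/75539 ≈ 2.6697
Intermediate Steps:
j(f) = (4 + 2*f)/(2*f) (j(f) = (f + (4 + f))/(f + f) = (4 + 2*f)/((2*f)) = (4 + 2*f)*(1/(2*f)) = (4 + 2*f)/(2*f))
(-1058 - 2143)/(-1200 + j(-63)) = (-1058 - 2143)/(-1200 + (2 - 63)/(-63)) = -3201/(-1200 - 1/63*(-61)) = -3201/(-1200 + 61/63) = -3201/(-75539/63) = -3201*(-63/75539) = 201663/75539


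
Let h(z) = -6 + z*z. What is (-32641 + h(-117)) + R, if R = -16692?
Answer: -35650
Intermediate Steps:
h(z) = -6 + z²
(-32641 + h(-117)) + R = (-32641 + (-6 + (-117)²)) - 16692 = (-32641 + (-6 + 13689)) - 16692 = (-32641 + 13683) - 16692 = -18958 - 16692 = -35650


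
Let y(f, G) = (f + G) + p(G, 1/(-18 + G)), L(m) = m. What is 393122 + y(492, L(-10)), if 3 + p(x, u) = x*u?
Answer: 5510419/14 ≈ 3.9360e+5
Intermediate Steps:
p(x, u) = -3 + u*x (p(x, u) = -3 + x*u = -3 + u*x)
y(f, G) = -3 + G + f + G/(-18 + G) (y(f, G) = (f + G) + (-3 + G/(-18 + G)) = (G + f) + (-3 + G/(-18 + G)) = -3 + G + f + G/(-18 + G))
393122 + y(492, L(-10)) = 393122 + (-10 + (-18 - 10)*(-3 - 10 + 492))/(-18 - 10) = 393122 + (-10 - 28*479)/(-28) = 393122 - (-10 - 13412)/28 = 393122 - 1/28*(-13422) = 393122 + 6711/14 = 5510419/14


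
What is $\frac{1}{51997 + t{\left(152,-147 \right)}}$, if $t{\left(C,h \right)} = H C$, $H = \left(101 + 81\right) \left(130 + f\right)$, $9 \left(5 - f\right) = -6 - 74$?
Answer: $\frac{9}{36292853} \approx 2.4798 \cdot 10^{-7}$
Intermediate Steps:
$f = \frac{125}{9}$ ($f = 5 - \frac{-6 - 74}{9} = 5 - - \frac{80}{9} = 5 + \frac{80}{9} = \frac{125}{9} \approx 13.889$)
$H = \frac{235690}{9}$ ($H = \left(101 + 81\right) \left(130 + \frac{125}{9}\right) = 182 \cdot \frac{1295}{9} = \frac{235690}{9} \approx 26188.0$)
$t{\left(C,h \right)} = \frac{235690 C}{9}$
$\frac{1}{51997 + t{\left(152,-147 \right)}} = \frac{1}{51997 + \frac{235690}{9} \cdot 152} = \frac{1}{51997 + \frac{35824880}{9}} = \frac{1}{\frac{36292853}{9}} = \frac{9}{36292853}$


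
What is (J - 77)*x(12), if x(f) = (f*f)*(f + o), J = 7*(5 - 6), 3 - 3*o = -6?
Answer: -181440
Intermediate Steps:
o = 3 (o = 1 - 1/3*(-6) = 1 + 2 = 3)
J = -7 (J = 7*(-1) = -7)
x(f) = f**2*(3 + f) (x(f) = (f*f)*(f + 3) = f**2*(3 + f))
(J - 77)*x(12) = (-7 - 77)*(12**2*(3 + 12)) = -12096*15 = -84*2160 = -181440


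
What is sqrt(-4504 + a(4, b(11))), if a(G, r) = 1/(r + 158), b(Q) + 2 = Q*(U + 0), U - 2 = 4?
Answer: I*sqrt(221974914)/222 ≈ 67.112*I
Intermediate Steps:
U = 6 (U = 2 + 4 = 6)
b(Q) = -2 + 6*Q (b(Q) = -2 + Q*(6 + 0) = -2 + Q*6 = -2 + 6*Q)
a(G, r) = 1/(158 + r)
sqrt(-4504 + a(4, b(11))) = sqrt(-4504 + 1/(158 + (-2 + 6*11))) = sqrt(-4504 + 1/(158 + (-2 + 66))) = sqrt(-4504 + 1/(158 + 64)) = sqrt(-4504 + 1/222) = sqrt(-999887/222) = I*sqrt(221974914)/222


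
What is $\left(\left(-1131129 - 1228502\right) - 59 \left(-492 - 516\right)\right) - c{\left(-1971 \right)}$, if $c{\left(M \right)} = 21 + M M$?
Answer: $-6185021$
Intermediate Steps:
$c{\left(M \right)} = 21 + M^{2}$
$\left(\left(-1131129 - 1228502\right) - 59 \left(-492 - 516\right)\right) - c{\left(-1971 \right)} = \left(\left(-1131129 - 1228502\right) - 59 \left(-492 - 516\right)\right) - \left(21 + \left(-1971\right)^{2}\right) = \left(-2359631 - -59472\right) - \left(21 + 3884841\right) = \left(-2359631 + 59472\right) - 3884862 = -2300159 - 3884862 = -6185021$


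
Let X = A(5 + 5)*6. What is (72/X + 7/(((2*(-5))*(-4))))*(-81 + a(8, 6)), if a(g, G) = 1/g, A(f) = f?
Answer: -7117/64 ≈ -111.20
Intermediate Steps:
X = 60 (X = (5 + 5)*6 = 10*6 = 60)
(72/X + 7/(((2*(-5))*(-4))))*(-81 + a(8, 6)) = (72/60 + 7/(((2*(-5))*(-4))))*(-81 + 1/8) = (72*(1/60) + 7/((-10*(-4))))*(-81 + ⅛) = (6/5 + 7/40)*(-647/8) = (11/8)*(-647/8) = -7117/64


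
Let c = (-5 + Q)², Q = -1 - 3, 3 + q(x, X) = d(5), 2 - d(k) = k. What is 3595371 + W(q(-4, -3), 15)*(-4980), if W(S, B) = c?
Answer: 3191991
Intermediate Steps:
d(k) = 2 - k
q(x, X) = -6 (q(x, X) = -3 + (2 - 1*5) = -3 + (2 - 5) = -3 - 3 = -6)
Q = -4
c = 81 (c = (-5 - 4)² = (-9)² = 81)
W(S, B) = 81
3595371 + W(q(-4, -3), 15)*(-4980) = 3595371 + 81*(-4980) = 3595371 - 403380 = 3191991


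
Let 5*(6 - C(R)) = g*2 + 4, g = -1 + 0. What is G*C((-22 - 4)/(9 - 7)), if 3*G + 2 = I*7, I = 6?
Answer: 224/3 ≈ 74.667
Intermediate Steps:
g = -1
C(R) = 28/5 (C(R) = 6 - (-1*2 + 4)/5 = 6 - (-2 + 4)/5 = 6 - ⅕*2 = 6 - ⅖ = 28/5)
G = 40/3 (G = -⅔ + (6*7)/3 = -⅔ + (⅓)*42 = -⅔ + 14 = 40/3 ≈ 13.333)
G*C((-22 - 4)/(9 - 7)) = (40/3)*(28/5) = 224/3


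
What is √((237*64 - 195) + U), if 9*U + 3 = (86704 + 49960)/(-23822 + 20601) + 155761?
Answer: √3013606738371/9663 ≈ 179.65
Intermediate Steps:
U = 167186618/9663 (U = -⅓ + ((86704 + 49960)/(-23822 + 20601) + 155761)/9 = -⅓ + (136664/(-3221) + 155761)/9 = -⅓ + (136664*(-1/3221) + 155761)/9 = -⅓ + (-136664/3221 + 155761)/9 = -⅓ + (⅑)*(501569517/3221) = -⅓ + 167189839/9663 = 167186618/9663 ≈ 17302.)
√((237*64 - 195) + U) = √((237*64 - 195) + 167186618/9663) = √((15168 - 195) + 167186618/9663) = √(14973 + 167186618/9663) = √(311870717/9663) = √3013606738371/9663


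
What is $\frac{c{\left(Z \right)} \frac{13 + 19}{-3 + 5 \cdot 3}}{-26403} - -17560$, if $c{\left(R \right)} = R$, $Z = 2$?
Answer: $\frac{1390910024}{79209} \approx 17560.0$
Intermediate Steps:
$\frac{c{\left(Z \right)} \frac{13 + 19}{-3 + 5 \cdot 3}}{-26403} - -17560 = \frac{2 \frac{13 + 19}{-3 + 5 \cdot 3}}{-26403} - -17560 = 2 \frac{32}{-3 + 15} \left(- \frac{1}{26403}\right) + 17560 = 2 \cdot \frac{32}{12} \left(- \frac{1}{26403}\right) + 17560 = 2 \cdot 32 \cdot \frac{1}{12} \left(- \frac{1}{26403}\right) + 17560 = 2 \cdot \frac{8}{3} \left(- \frac{1}{26403}\right) + 17560 = \frac{16}{3} \left(- \frac{1}{26403}\right) + 17560 = - \frac{16}{79209} + 17560 = \frac{1390910024}{79209}$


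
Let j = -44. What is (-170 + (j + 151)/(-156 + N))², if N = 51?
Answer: 322453849/11025 ≈ 29248.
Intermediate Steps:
(-170 + (j + 151)/(-156 + N))² = (-170 + (-44 + 151)/(-156 + 51))² = (-170 + 107/(-105))² = (-170 + 107*(-1/105))² = (-170 - 107/105)² = (-17957/105)² = 322453849/11025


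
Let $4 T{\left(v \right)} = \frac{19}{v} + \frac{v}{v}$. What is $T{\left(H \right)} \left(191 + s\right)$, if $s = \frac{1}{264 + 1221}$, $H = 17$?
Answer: $\frac{283636}{2805} \approx 101.12$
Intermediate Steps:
$T{\left(v \right)} = \frac{1}{4} + \frac{19}{4 v}$ ($T{\left(v \right)} = \frac{\frac{19}{v} + \frac{v}{v}}{4} = \frac{\frac{19}{v} + 1}{4} = \frac{1 + \frac{19}{v}}{4} = \frac{1}{4} + \frac{19}{4 v}$)
$s = \frac{1}{1485} \approx 0.0006734$
$T{\left(H \right)} \left(191 + s\right) = \frac{19 + 17}{4 \cdot 17} \left(191 + \frac{1}{1485}\right) = \frac{1}{4} \cdot \frac{1}{17} \cdot 36 \cdot \frac{283636}{1485} = \frac{9}{17} \cdot \frac{283636}{1485} = \frac{283636}{2805}$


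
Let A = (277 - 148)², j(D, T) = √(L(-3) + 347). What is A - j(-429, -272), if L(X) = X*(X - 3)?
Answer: 16641 - √365 ≈ 16622.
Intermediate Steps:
L(X) = X*(-3 + X)
j(D, T) = √365 (j(D, T) = √(-3*(-3 - 3) + 347) = √(-3*(-6) + 347) = √(18 + 347) = √365)
A = 16641 (A = 129² = 16641)
A - j(-429, -272) = 16641 - √365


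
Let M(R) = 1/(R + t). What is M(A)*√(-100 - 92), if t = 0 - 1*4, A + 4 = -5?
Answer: -8*I*√3/13 ≈ -1.0659*I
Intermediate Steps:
A = -9 (A = -4 - 5 = -9)
t = -4 (t = 0 - 4 = -4)
M(R) = 1/(-4 + R) (M(R) = 1/(R - 4) = 1/(-4 + R))
M(A)*√(-100 - 92) = √(-100 - 92)/(-4 - 9) = √(-192)/(-13) = -8*I*√3/13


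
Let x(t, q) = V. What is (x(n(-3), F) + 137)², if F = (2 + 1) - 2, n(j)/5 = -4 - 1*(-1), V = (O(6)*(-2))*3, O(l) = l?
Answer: 10201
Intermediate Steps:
V = -36 (V = (6*(-2))*3 = -12*3 = -36)
n(j) = -15 (n(j) = 5*(-4 - 1*(-1)) = 5*(-4 + 1) = 5*(-3) = -15)
F = 1 (F = 3 - 2 = 1)
x(t, q) = -36
(x(n(-3), F) + 137)² = (-36 + 137)² = 101² = 10201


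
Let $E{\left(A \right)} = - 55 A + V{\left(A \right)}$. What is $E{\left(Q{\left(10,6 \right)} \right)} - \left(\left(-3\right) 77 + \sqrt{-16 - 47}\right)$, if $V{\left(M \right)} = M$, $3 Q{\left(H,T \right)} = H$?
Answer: $51 - 3 i \sqrt{7} \approx 51.0 - 7.9373 i$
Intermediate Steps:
$Q{\left(H,T \right)} = \frac{H}{3}$
$E{\left(A \right)} = - 54 A$ ($E{\left(A \right)} = - 55 A + A = - 54 A$)
$E{\left(Q{\left(10,6 \right)} \right)} - \left(\left(-3\right) 77 + \sqrt{-16 - 47}\right) = - 54 \cdot \frac{1}{3} \cdot 10 - \left(\left(-3\right) 77 + \sqrt{-16 - 47}\right) = \left(-54\right) \frac{10}{3} - \left(-231 + \sqrt{-63}\right) = -180 - \left(-231 + 3 i \sqrt{7}\right) = -180 + \left(231 - 3 i \sqrt{7}\right) = 51 - 3 i \sqrt{7}$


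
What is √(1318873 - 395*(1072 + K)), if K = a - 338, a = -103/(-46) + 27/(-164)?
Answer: √3657031440103/1886 ≈ 1014.0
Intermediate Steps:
a = 7825/3772 (a = -103*(-1/46) + 27*(-1/164) = 103/46 - 27/164 = 7825/3772 ≈ 2.0745)
K = -1267111/3772 (K = 7825/3772 - 338 = -1267111/3772 ≈ -335.93)
√(1318873 - 395*(1072 + K)) = √(1318873 - 395*(1072 - 1267111/3772)) = √(1318873 - 395*2776473/3772) = √(1318873 - 1096706835/3772) = √(3878082121/3772) = √3657031440103/1886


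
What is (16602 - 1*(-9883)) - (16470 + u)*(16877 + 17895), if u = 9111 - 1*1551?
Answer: -835544675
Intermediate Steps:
u = 7560 (u = 9111 - 1551 = 7560)
(16602 - 1*(-9883)) - (16470 + u)*(16877 + 17895) = (16602 - 1*(-9883)) - (16470 + 7560)*(16877 + 17895) = (16602 + 9883) - 24030*34772 = 26485 - 1*835571160 = 26485 - 835571160 = -835544675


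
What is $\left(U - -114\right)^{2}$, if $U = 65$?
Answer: $32041$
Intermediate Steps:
$\left(U - -114\right)^{2} = \left(65 - -114\right)^{2} = \left(65 + 114\right)^{2} = 179^{2} = 32041$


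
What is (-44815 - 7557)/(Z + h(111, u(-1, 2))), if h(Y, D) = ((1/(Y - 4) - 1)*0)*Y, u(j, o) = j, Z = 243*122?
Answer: -26186/14823 ≈ -1.7666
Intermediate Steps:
Z = 29646
h(Y, D) = 0 (h(Y, D) = ((1/(-4 + Y) - 1)*0)*Y = ((-1 + 1/(-4 + Y))*0)*Y = 0*Y = 0)
(-44815 - 7557)/(Z + h(111, u(-1, 2))) = (-44815 - 7557)/(29646 + 0) = -52372/29646 = -52372*1/29646 = -26186/14823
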